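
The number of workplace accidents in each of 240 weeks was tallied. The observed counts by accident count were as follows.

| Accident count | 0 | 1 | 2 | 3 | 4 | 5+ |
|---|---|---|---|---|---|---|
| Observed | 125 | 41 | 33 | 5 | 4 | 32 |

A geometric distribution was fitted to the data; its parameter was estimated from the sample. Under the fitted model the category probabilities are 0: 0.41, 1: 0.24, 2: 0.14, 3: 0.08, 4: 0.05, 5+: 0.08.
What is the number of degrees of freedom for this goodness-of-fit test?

There are k = 6 categories and 1 parameter estimated from the data, so df = 6 − 1 − 1 = 4.

4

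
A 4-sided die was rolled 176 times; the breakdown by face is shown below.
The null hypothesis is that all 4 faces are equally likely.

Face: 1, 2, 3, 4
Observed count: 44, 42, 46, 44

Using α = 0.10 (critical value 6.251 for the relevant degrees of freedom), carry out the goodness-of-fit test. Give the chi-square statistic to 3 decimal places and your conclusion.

0.182; do not reject

Under H₀ each category has probability 1/4, so each expected count is 176/4 = 44.
χ² = (44−44)²/44 + (42−44)²/44 + (46−44)²/44 + (44−44)²/44
   = 0.0000 + 0.0909 + 0.0909 + 0.0000
Sum = 0.182
df = 3. Since 0.182 < 6.251, we do not reject H₀.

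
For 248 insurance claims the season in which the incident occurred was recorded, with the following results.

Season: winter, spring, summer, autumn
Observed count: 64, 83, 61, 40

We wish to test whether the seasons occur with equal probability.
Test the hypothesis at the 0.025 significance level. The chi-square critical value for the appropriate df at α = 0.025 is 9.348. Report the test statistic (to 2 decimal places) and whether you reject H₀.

Expected count for each of the 4 categories: 248/4 = 62.
cat         O        E   (O−E)²/E
winter     64       62      0.065
spring     83       62      7.113
summer     61       62      0.016
autumn     40       62      7.806
Sum = 15.00
df = 3. Since 15.00 > 9.348, we reject H₀.

15.00; reject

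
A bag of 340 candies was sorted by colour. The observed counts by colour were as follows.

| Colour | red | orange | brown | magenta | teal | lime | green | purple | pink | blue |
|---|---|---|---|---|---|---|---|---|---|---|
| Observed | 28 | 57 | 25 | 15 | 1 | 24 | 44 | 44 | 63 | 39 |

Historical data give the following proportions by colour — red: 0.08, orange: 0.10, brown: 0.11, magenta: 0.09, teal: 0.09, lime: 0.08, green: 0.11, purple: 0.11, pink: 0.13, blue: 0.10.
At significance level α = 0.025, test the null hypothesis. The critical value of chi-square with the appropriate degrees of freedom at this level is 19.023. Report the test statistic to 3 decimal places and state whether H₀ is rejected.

Expected counts E_i = n·p_i: 340×0.08 = 27.2, 340×0.10 = 34, 340×0.11 = 37.4, 340×0.09 = 30.6, 340×0.09 = 30.6, 340×0.08 = 27.2, 340×0.11 = 37.4, 340×0.11 = 37.4, 340×0.13 = 44.2, 340×0.10 = 34.
cat          O        E   (O−E)²/E
red         28     27.2     0.0235
orange      57       34    15.5588
brown       25     37.4     4.1112
magenta     15     30.6     7.9529
teal         1     30.6    28.6327
lime        24     27.2     0.3765
green       44     37.4     1.1647
purple      44     37.4     1.1647
pink        63     44.2     7.9964
blue        39       34     0.7353
Sum = 67.717
df = 9. Since 67.717 > 19.023, we reject H₀.

67.717; reject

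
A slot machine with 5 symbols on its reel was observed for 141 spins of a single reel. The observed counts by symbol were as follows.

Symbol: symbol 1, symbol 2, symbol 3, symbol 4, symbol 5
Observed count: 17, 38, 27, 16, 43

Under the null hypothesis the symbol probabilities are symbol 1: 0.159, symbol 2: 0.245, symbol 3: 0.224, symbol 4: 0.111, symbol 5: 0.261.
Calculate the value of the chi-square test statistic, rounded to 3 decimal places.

3.373

Expected counts E_i = n·p_i: 141×0.159 = 22.419, 141×0.245 = 34.545, 141×0.224 = 31.584, 141×0.111 = 15.651, 141×0.261 = 36.801.
χ² = (17−22.419)²/22.419 + (38−34.545)²/34.545 + (27−31.584)²/31.584 + (16−15.651)²/15.651 + (43−36.801)²/36.801
   = 1.3099 + 0.3456 + 0.6653 + 0.0078 + 1.0442
Sum = 3.373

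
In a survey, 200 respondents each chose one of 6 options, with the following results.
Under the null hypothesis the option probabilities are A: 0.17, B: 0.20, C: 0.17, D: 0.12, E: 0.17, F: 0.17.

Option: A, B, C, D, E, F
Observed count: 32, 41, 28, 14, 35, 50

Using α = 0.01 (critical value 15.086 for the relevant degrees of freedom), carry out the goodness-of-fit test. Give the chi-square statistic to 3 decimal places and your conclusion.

12.927; do not reject

Expected counts E_i = n·p_i: 200×0.17 = 34, 200×0.20 = 40, 200×0.17 = 34, 200×0.12 = 24, 200×0.17 = 34, 200×0.17 = 34.
A: (32 − 34)²/34 = 4/34 = 0.1176
B: (41 − 40)²/40 = 1/40 = 0.0250
C: (28 − 34)²/34 = 36/34 = 1.0588
D: (14 − 24)²/24 = 100/24 = 4.1667
E: (35 − 34)²/34 = 1/34 = 0.0294
F: (50 − 34)²/34 = 256/34 = 7.5294
Sum = 12.927
df = 5. Since 12.927 < 15.086, we do not reject H₀.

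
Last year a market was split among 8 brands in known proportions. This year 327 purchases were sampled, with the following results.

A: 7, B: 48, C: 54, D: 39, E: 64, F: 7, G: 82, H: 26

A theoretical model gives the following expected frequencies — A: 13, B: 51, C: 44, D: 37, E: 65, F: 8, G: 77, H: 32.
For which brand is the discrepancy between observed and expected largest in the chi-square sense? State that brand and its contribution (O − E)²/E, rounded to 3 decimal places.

cat         O        E   (O−E)²/E
A           7       13     2.7692
B          48       51     0.1765
C          54       44     2.2727
D          39       37     0.1081
E          64       65     0.0154
F           7        8     0.1250
G          82       77     0.3247
H          26       32     1.1250
The largest term is for A: 2.769.

A, 2.769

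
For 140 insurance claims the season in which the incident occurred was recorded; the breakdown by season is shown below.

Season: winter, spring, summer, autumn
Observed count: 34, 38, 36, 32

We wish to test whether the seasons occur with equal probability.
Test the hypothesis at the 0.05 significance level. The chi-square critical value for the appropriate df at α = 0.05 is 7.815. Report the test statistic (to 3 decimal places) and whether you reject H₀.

Expected count for each of the 4 categories: 140/4 = 35.
cat         O        E   (O−E)²/E
winter     34       35     0.0286
spring     38       35     0.2571
summer     36       35     0.0286
autumn     32       35     0.2571
Sum = 0.571
df = 3. Since 0.571 < 7.815, we do not reject H₀.

0.571; do not reject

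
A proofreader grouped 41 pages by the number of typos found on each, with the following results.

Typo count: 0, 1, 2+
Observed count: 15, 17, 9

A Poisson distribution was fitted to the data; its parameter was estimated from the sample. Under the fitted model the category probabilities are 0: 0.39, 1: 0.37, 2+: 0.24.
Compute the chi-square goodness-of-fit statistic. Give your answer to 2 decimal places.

0.35

Expected counts E_i = n·p_i: 41×0.39 = 15.99, 41×0.37 = 15.17, 41×0.24 = 9.84.
0: (15 − 15.99)²/15.99 = 0.9801/15.99 = 0.061
1: (17 − 15.17)²/15.17 = 3.3489/15.17 = 0.221
2+: (9 − 9.84)²/9.84 = 0.7056/9.84 = 0.072
Sum = 0.35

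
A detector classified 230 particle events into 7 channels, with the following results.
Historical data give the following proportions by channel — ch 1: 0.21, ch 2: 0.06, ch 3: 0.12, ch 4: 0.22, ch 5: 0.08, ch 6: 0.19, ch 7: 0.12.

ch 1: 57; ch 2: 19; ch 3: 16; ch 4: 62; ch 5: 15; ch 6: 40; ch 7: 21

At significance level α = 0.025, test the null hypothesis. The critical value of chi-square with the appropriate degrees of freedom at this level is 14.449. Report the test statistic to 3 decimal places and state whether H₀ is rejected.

Expected counts E_i = n·p_i: 230×0.21 = 48.3, 230×0.06 = 13.8, 230×0.12 = 27.6, 230×0.22 = 50.6, 230×0.08 = 18.4, 230×0.19 = 43.7, 230×0.12 = 27.6.
χ² = (57−48.3)²/48.3 + (19−13.8)²/13.8 + (16−27.6)²/27.6 + (62−50.6)²/50.6 + (15−18.4)²/18.4 + (40−43.7)²/43.7 + (21−27.6)²/27.6
   = 1.5671 + 1.9594 + 4.8754 + 2.5684 + 0.6283 + 0.3133 + 1.5783
Sum = 13.490
df = 6. Since 13.490 < 14.449, we do not reject H₀.

13.490; do not reject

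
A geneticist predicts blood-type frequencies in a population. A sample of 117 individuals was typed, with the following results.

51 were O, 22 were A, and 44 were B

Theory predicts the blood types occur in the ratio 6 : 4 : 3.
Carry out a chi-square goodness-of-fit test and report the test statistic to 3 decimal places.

Ratio total = 13. Expected counts: 117×6/13 = 54, 117×4/13 = 36, 117×3/13 = 27.
cat         O        E   (O−E)²/E
O          51       54     0.1667
A          22       36     5.4444
B          44       27    10.7037
Sum = 16.315

16.315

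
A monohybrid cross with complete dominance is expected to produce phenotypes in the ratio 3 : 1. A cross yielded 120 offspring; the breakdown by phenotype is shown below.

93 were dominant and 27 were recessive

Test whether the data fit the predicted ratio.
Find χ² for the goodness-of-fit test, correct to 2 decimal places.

0.40

Ratio total = 4. Expected counts: 120×3/4 = 90, 120×1/4 = 30.
χ² = (93−90)²/90 + (27−30)²/30
   = 0.100 + 0.300
Sum = 0.40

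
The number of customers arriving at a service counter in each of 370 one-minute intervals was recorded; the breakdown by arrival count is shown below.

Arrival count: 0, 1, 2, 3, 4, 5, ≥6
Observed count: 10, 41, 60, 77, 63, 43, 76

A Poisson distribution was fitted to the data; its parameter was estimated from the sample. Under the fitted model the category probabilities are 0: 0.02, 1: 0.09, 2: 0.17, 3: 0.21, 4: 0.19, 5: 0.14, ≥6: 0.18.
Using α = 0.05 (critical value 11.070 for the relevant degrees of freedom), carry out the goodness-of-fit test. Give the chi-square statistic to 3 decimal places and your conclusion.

6.414; do not reject

Expected counts E_i = n·p_i: 370×0.02 = 7.4, 370×0.09 = 33.3, 370×0.17 = 62.9, 370×0.21 = 77.7, 370×0.19 = 70.3, 370×0.14 = 51.8, 370×0.18 = 66.6.
0: (10 − 7.4)²/7.4 = 6.76/7.4 = 0.9135
1: (41 − 33.3)²/33.3 = 59.29/33.3 = 1.7805
2: (60 − 62.9)²/62.9 = 8.41/62.9 = 0.1337
3: (77 − 77.7)²/77.7 = 0.49/77.7 = 0.0063
4: (63 − 70.3)²/70.3 = 53.29/70.3 = 0.7580
5: (43 − 51.8)²/51.8 = 77.44/51.8 = 1.4950
≥6: (76 − 66.6)²/66.6 = 88.36/66.6 = 1.3267
Sum = 6.414
df = 5. Since 6.414 < 11.070, we do not reject H₀.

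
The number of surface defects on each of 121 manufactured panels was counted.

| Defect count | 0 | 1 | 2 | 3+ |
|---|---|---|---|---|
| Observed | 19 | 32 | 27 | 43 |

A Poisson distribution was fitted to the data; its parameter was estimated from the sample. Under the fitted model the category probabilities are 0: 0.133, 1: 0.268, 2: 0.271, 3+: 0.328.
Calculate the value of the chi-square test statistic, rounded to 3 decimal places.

Expected counts E_i = n·p_i: 121×0.133 = 16.093, 121×0.268 = 32.428, 121×0.271 = 32.791, 121×0.328 = 39.688.
0: (19 − 16.093)²/16.093 = 8.450649/16.093 = 0.5251
1: (32 − 32.428)²/32.428 = 0.183184/32.428 = 0.0056
2: (27 − 32.791)²/32.791 = 33.535681/32.791 = 1.0227
3+: (43 − 39.688)²/39.688 = 10.969344/39.688 = 0.2764
Sum = 1.830

1.830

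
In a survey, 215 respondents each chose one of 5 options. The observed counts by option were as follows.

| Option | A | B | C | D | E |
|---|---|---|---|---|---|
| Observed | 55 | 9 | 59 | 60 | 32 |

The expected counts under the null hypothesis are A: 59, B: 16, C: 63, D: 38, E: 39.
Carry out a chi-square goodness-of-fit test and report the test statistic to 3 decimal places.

A: (55 − 59)²/59 = 16/59 = 0.2712
B: (9 − 16)²/16 = 49/16 = 3.0625
C: (59 − 63)²/63 = 16/63 = 0.2540
D: (60 − 38)²/38 = 484/38 = 12.7368
E: (32 − 39)²/39 = 49/39 = 1.2564
Sum = 17.581

17.581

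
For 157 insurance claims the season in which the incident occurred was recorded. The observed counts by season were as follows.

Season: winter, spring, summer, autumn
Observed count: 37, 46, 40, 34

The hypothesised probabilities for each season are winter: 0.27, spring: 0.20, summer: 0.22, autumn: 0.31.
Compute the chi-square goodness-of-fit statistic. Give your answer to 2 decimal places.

12.76

Expected counts E_i = n·p_i: 157×0.27 = 42.39, 157×0.20 = 31.4, 157×0.22 = 34.54, 157×0.31 = 48.67.
winter: (37 − 42.39)²/42.39 = 29.0521/42.39 = 0.685
spring: (46 − 31.4)²/31.4 = 213.16/31.4 = 6.789
summer: (40 − 34.54)²/34.54 = 29.8116/34.54 = 0.863
autumn: (34 − 48.67)²/48.67 = 215.2089/48.67 = 4.422
Sum = 12.76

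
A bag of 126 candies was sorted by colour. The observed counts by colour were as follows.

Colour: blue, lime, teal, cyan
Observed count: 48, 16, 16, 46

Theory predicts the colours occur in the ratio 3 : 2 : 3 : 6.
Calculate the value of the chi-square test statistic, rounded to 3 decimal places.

22.222

Ratio total = 14. Expected counts: 126×3/14 = 27, 126×2/14 = 18, 126×3/14 = 27, 126×6/14 = 54.
cat         O        E   (O−E)²/E
blue       48       27    16.3333
lime       16       18     0.2222
teal       16       27     4.4815
cyan       46       54     1.1852
Sum = 22.222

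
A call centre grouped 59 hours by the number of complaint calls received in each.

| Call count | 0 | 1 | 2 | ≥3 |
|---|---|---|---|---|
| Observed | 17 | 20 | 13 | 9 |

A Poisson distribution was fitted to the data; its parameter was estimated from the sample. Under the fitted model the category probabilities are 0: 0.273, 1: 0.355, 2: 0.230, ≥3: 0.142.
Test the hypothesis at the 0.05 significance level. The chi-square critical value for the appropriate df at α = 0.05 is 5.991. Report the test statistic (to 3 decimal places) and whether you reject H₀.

Expected counts E_i = n·p_i: 59×0.273 = 16.107, 59×0.355 = 20.945, 59×0.230 = 13.57, 59×0.142 = 8.378.
0: (17 − 16.107)²/16.107 = 0.797449/16.107 = 0.0495
1: (20 − 20.945)²/20.945 = 0.893025/20.945 = 0.0426
2: (13 − 13.57)²/13.57 = 0.3249/13.57 = 0.0239
≥3: (9 − 8.378)²/8.378 = 0.386884/8.378 = 0.0462
Sum = 0.162
df = 2. Since 0.162 < 5.991, we do not reject H₀.

0.162; do not reject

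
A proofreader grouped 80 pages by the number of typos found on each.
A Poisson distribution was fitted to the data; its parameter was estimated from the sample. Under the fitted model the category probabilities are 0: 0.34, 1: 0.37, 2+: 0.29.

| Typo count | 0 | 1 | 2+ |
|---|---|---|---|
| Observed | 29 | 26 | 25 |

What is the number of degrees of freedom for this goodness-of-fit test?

1

There are k = 3 categories and 1 parameter estimated from the data, so df = 3 − 1 − 1 = 1.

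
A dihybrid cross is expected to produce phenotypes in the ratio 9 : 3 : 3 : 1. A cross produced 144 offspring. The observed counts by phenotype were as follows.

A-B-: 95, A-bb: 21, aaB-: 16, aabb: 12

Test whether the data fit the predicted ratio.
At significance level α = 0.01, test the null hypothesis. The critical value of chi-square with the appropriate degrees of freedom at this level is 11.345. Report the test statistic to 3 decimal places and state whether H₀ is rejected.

Ratio total = 16. Expected counts: 144×9/16 = 81, 144×3/16 = 27, 144×3/16 = 27, 144×1/16 = 9.
A-B-: (95 − 81)²/81 = 196/81 = 2.4198
A-bb: (21 − 27)²/27 = 36/27 = 1.3333
aaB-: (16 − 27)²/27 = 121/27 = 4.4815
aabb: (12 − 9)²/9 = 9/9 = 1.0000
Sum = 9.235
df = 3. Since 9.235 < 11.345, we do not reject H₀.

9.235; do not reject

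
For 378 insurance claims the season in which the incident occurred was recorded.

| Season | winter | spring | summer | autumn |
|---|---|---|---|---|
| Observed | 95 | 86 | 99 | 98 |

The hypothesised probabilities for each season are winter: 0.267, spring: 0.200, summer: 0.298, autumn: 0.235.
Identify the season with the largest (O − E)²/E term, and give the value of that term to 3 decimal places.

Expected counts E_i = n·p_i: 378×0.267 = 100.926, 378×0.200 = 75.6, 378×0.298 = 112.644, 378×0.235 = 88.83.
cat         O        E   (O−E)²/E
winter     95  100.926     0.3480
spring     86     75.6     1.4307
summer     99  112.644     1.6526
autumn     98    88.83     0.9466
The largest term is for summer: 1.653.

summer, 1.653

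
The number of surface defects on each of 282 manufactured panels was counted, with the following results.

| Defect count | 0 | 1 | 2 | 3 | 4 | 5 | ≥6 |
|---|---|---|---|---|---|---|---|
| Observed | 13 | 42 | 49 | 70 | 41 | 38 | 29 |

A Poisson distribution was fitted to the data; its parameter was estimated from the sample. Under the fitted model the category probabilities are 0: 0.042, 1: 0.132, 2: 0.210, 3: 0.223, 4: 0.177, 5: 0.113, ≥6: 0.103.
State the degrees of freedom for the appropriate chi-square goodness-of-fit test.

There are k = 7 categories and 1 parameter estimated from the data, so df = 7 − 1 − 1 = 5.

5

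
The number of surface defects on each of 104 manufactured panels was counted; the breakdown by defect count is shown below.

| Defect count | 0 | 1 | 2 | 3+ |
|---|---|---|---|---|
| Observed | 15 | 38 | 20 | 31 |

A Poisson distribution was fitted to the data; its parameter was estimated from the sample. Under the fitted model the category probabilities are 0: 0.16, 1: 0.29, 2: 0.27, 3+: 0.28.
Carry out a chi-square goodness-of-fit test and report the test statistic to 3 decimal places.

Expected counts E_i = n·p_i: 104×0.16 = 16.64, 104×0.29 = 30.16, 104×0.27 = 28.08, 104×0.28 = 29.12.
0: (15 − 16.64)²/16.64 = 2.6896/16.64 = 0.1616
1: (38 − 30.16)²/30.16 = 61.4656/30.16 = 2.0380
2: (20 − 28.08)²/28.08 = 65.2864/28.08 = 2.3250
3+: (31 − 29.12)²/29.12 = 3.5344/29.12 = 0.1214
Sum = 4.646

4.646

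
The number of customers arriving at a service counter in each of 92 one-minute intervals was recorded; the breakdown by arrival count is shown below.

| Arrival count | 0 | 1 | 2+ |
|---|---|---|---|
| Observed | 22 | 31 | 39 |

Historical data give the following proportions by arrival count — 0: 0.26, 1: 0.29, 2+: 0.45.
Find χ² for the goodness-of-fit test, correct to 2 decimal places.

0.99

Expected counts E_i = n·p_i: 92×0.26 = 23.92, 92×0.29 = 26.68, 92×0.45 = 41.4.
cat         O        E   (O−E)²/E
0          22    23.92      0.154
1          31    26.68      0.699
2+         39     41.4      0.139
Sum = 0.99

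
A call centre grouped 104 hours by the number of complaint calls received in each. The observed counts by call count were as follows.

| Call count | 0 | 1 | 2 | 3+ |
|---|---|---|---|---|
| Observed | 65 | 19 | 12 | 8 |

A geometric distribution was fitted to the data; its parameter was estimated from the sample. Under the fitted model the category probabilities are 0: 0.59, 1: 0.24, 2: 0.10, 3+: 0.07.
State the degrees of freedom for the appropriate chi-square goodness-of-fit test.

There are k = 4 categories and 1 parameter estimated from the data, so df = 4 − 1 − 1 = 2.

2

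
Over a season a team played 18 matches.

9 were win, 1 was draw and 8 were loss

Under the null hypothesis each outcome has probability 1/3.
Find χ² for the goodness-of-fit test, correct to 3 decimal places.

Under H₀ each category has probability 1/3, so each expected count is 18/3 = 6.
χ² = (9−6)²/6 + (1−6)²/6 + (8−6)²/6
   = 1.5000 + 4.1667 + 0.6667
Sum = 6.333

6.333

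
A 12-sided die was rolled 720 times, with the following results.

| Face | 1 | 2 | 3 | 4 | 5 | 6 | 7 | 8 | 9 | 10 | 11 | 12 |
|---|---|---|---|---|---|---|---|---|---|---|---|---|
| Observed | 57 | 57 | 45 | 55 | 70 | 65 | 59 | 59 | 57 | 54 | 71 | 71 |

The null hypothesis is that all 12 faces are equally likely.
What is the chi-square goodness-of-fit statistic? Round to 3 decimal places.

Expected count for each of the 12 categories: 720/12 = 60.
1: (57 − 60)²/60 = 9/60 = 0.1500
2: (57 − 60)²/60 = 9/60 = 0.1500
3: (45 − 60)²/60 = 225/60 = 3.7500
4: (55 − 60)²/60 = 25/60 = 0.4167
5: (70 − 60)²/60 = 100/60 = 1.6667
6: (65 − 60)²/60 = 25/60 = 0.4167
7: (59 − 60)²/60 = 1/60 = 0.0167
8: (59 − 60)²/60 = 1/60 = 0.0167
9: (57 − 60)²/60 = 9/60 = 0.1500
10: (54 − 60)²/60 = 36/60 = 0.6000
11: (71 − 60)²/60 = 121/60 = 2.0167
12: (71 − 60)²/60 = 121/60 = 2.0167
Sum = 11.367

11.367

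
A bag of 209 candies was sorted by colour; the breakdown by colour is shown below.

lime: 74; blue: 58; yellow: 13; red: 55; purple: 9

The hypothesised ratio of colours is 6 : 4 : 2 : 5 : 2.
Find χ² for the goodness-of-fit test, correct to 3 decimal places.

Ratio total = 19. Expected counts: 209×6/19 = 66, 209×4/19 = 44, 209×2/19 = 22, 209×5/19 = 55, 209×2/19 = 22.
lime: (74 − 66)²/66 = 64/66 = 0.9697
blue: (58 − 44)²/44 = 196/44 = 4.4545
yellow: (13 − 22)²/22 = 81/22 = 3.6818
red: (55 − 55)²/55 = 0/55 = 0.0000
purple: (9 − 22)²/22 = 169/22 = 7.6818
Sum = 16.788

16.788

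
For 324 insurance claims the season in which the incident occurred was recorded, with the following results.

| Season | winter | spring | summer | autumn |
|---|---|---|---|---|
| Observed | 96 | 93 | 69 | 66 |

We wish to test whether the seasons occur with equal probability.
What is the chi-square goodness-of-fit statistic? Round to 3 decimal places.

Expected count for each of the 4 categories: 324/4 = 81.
χ² = (96−81)²/81 + (93−81)²/81 + (69−81)²/81 + (66−81)²/81
   = 2.7778 + 1.7778 + 1.7778 + 2.7778
Sum = 9.111

9.111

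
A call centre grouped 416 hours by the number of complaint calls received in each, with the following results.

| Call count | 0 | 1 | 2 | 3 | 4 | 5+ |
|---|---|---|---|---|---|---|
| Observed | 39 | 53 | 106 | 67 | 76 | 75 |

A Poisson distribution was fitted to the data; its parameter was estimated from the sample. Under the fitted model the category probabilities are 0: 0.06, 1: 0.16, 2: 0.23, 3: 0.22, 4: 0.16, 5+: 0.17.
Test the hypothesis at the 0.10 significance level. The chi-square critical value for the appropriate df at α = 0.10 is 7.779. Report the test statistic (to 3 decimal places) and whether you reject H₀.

19.940; reject

Expected counts E_i = n·p_i: 416×0.06 = 24.96, 416×0.16 = 66.56, 416×0.23 = 95.68, 416×0.22 = 91.52, 416×0.16 = 66.56, 416×0.17 = 70.72.
cat         O        E   (O−E)²/E
0          39    24.96     7.8975
1          53    66.56     2.7625
2         106    95.68     1.1131
3          67    91.52     6.5694
4          76    66.56     1.3388
5+         75    70.72     0.2590
Sum = 19.940
df = 4. Since 19.940 > 7.779, we reject H₀.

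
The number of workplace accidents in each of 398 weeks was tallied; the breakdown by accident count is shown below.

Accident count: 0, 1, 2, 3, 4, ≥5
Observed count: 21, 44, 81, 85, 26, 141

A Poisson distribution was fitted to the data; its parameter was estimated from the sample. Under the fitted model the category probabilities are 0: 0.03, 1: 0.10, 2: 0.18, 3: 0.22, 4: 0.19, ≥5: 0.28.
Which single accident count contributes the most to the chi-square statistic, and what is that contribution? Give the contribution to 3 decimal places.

Expected counts E_i = n·p_i: 398×0.03 = 11.94, 398×0.10 = 39.8, 398×0.18 = 71.64, 398×0.22 = 87.56, 398×0.19 = 75.62, 398×0.28 = 111.44.
0: (21 − 11.94)²/11.94 = 82.0836/11.94 = 6.8747
1: (44 − 39.8)²/39.8 = 17.64/39.8 = 0.4432
2: (81 − 71.64)²/71.64 = 87.6096/71.64 = 1.2229
3: (85 − 87.56)²/87.56 = 6.5536/87.56 = 0.0748
4: (26 − 75.62)²/75.62 = 2462.1444/75.62 = 32.5594
≥5: (141 − 111.44)²/111.44 = 873.7936/111.44 = 7.8409
The largest term is for 4: 32.559.

4, 32.559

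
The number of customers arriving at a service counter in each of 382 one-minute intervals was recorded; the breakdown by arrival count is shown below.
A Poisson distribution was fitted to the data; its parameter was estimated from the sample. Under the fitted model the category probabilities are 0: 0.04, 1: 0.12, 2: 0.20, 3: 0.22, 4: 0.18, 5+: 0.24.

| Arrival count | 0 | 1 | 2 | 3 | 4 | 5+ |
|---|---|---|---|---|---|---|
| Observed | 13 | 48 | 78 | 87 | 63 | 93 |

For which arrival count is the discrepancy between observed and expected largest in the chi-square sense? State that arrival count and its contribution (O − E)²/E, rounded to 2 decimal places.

Expected counts E_i = n·p_i: 382×0.04 = 15.28, 382×0.12 = 45.84, 382×0.20 = 76.4, 382×0.22 = 84.04, 382×0.18 = 68.76, 382×0.24 = 91.68.
cat         O        E   (O−E)²/E
0          13    15.28      0.340
1          48    45.84      0.102
2          78     76.4      0.034
3          87    84.04      0.104
4          63    68.76      0.483
5+         93    91.68      0.019
The largest term is for 4: 0.48.

4, 0.48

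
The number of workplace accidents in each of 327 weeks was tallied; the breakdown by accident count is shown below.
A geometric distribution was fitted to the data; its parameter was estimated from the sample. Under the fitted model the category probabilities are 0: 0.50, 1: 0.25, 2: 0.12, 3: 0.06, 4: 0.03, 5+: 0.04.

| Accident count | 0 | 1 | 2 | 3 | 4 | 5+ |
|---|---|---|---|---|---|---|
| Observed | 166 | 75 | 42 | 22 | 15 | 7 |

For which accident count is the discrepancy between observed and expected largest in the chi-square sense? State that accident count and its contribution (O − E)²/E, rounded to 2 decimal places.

5+, 2.83

Expected counts E_i = n·p_i: 327×0.50 = 163.5, 327×0.25 = 81.75, 327×0.12 = 39.24, 327×0.06 = 19.62, 327×0.03 = 9.81, 327×0.04 = 13.08.
0: (166 − 163.5)²/163.5 = 6.25/163.5 = 0.038
1: (75 − 81.75)²/81.75 = 45.5625/81.75 = 0.557
2: (42 − 39.24)²/39.24 = 7.6176/39.24 = 0.194
3: (22 − 19.62)²/19.62 = 5.6644/19.62 = 0.289
4: (15 − 9.81)²/9.81 = 26.9361/9.81 = 2.746
5+: (7 − 13.08)²/13.08 = 36.9664/13.08 = 2.826
The largest term is for 5+: 2.83.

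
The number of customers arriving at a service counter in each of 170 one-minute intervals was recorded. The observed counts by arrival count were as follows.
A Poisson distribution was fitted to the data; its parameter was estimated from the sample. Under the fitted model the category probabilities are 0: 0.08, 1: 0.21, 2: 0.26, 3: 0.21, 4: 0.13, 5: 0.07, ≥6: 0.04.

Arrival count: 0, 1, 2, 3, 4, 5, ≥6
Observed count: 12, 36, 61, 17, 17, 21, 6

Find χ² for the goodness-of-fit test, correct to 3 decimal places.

24.601

Expected counts E_i = n·p_i: 170×0.08 = 13.6, 170×0.21 = 35.7, 170×0.26 = 44.2, 170×0.21 = 35.7, 170×0.13 = 22.1, 170×0.07 = 11.9, 170×0.04 = 6.8.
0: (12 − 13.6)²/13.6 = 2.56/13.6 = 0.1882
1: (36 − 35.7)²/35.7 = 0.09/35.7 = 0.0025
2: (61 − 44.2)²/44.2 = 282.24/44.2 = 6.3855
3: (17 − 35.7)²/35.7 = 349.69/35.7 = 9.7952
4: (17 − 22.1)²/22.1 = 26.01/22.1 = 1.1769
5: (21 − 11.9)²/11.9 = 82.81/11.9 = 6.9588
≥6: (6 − 6.8)²/6.8 = 0.64/6.8 = 0.0941
Sum = 24.601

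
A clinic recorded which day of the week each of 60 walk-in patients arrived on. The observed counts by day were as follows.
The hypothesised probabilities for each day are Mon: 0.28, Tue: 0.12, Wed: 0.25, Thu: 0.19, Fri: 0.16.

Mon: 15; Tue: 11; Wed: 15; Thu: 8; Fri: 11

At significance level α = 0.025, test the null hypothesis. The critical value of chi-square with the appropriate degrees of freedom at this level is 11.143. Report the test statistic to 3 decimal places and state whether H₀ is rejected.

3.417; do not reject

Expected counts E_i = n·p_i: 60×0.28 = 16.8, 60×0.12 = 7.2, 60×0.25 = 15, 60×0.19 = 11.4, 60×0.16 = 9.6.
Mon: (15 − 16.8)²/16.8 = 3.24/16.8 = 0.1929
Tue: (11 − 7.2)²/7.2 = 14.44/7.2 = 2.0056
Wed: (15 − 15)²/15 = 0/15 = 0.0000
Thu: (8 − 11.4)²/11.4 = 11.56/11.4 = 1.0140
Fri: (11 − 9.6)²/9.6 = 1.96/9.6 = 0.2042
Sum = 3.417
df = 4. Since 3.417 < 11.143, we do not reject H₀.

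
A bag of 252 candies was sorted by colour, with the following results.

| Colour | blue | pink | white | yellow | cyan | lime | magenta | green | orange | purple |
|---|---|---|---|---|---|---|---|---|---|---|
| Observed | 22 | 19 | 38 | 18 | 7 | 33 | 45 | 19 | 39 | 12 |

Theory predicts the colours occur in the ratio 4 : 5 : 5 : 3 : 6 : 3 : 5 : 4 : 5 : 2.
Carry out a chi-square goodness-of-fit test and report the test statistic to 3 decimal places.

Ratio total = 42. Expected counts: 252×4/42 = 24, 252×5/42 = 30, 252×5/42 = 30, 252×3/42 = 18, 252×6/42 = 36, 252×3/42 = 18, 252×5/42 = 30, 252×4/42 = 24, 252×5/42 = 30, 252×2/42 = 12.
cat          O        E   (O−E)²/E
blue        22       24     0.1667
pink        19       30     4.0333
white       38       30     2.1333
yellow      18       18     0.0000
cyan         7       36    23.3611
lime        33       18    12.5000
magenta     45       30     7.5000
green       19       24     1.0417
orange      39       30     2.7000
purple      12       12     0.0000
Sum = 53.436

53.436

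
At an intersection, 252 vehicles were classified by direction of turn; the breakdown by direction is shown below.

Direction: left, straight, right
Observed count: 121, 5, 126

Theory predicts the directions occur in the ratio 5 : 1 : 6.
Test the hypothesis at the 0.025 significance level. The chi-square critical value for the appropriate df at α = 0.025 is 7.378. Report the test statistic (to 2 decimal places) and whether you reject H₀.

Ratio total = 12. Expected counts: 252×5/12 = 105, 252×1/12 = 21, 252×6/12 = 126.
cat           O        E   (O−E)²/E
left        121      105      2.438
straight      5       21     12.190
right       126      126      0.000
Sum = 14.63
df = 2. Since 14.63 > 7.378, we reject H₀.

14.63; reject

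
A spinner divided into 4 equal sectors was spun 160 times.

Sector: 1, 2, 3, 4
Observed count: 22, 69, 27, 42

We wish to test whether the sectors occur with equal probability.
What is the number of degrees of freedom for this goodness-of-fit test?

There are k = 4 categories and no parameters were estimated from the data, so df = 4 − 1 = 3.

3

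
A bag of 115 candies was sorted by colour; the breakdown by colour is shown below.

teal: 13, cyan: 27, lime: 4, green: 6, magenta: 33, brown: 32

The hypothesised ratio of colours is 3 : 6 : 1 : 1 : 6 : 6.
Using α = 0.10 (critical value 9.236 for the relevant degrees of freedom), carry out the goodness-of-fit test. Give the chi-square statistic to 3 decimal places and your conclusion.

Ratio total = 23. Expected counts: 115×3/23 = 15, 115×6/23 = 30, 115×1/23 = 5, 115×1/23 = 5, 115×6/23 = 30, 115×6/23 = 30.
χ² = (13−15)²/15 + (27−30)²/30 + (4−5)²/5 + (6−5)²/5 + (33−30)²/30 + (32−30)²/30
   = 0.2667 + 0.3000 + 0.2000 + 0.2000 + 0.3000 + 0.1333
Sum = 1.400
df = 5. Since 1.400 < 9.236, we do not reject H₀.

1.400; do not reject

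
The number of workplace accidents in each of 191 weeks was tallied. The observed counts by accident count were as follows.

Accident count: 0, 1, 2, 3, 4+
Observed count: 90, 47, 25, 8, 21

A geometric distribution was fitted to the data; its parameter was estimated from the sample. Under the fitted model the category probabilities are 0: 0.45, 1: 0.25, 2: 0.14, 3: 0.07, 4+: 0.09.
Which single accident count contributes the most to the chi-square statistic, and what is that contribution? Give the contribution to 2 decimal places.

Expected counts E_i = n·p_i: 191×0.45 = 85.95, 191×0.25 = 47.75, 191×0.14 = 26.74, 191×0.07 = 13.37, 191×0.09 = 17.19.
cat         O        E   (O−E)²/E
0          90    85.95      0.191
1          47    47.75      0.012
2          25    26.74      0.113
3           8    13.37      2.157
4+         21    17.19      0.844
The largest term is for 3: 2.16.

3, 2.16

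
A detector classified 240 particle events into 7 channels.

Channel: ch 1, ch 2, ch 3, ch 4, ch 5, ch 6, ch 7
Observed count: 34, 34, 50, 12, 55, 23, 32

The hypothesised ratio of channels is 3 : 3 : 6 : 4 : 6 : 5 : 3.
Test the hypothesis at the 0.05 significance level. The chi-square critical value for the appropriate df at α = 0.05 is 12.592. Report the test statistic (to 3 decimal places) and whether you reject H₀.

Ratio total = 30. Expected counts: 240×3/30 = 24, 240×3/30 = 24, 240×6/30 = 48, 240×4/30 = 32, 240×6/30 = 48, 240×5/30 = 40, 240×3/30 = 24.
cat         O        E   (O−E)²/E
ch 1       34       24     4.1667
ch 2       34       24     4.1667
ch 3       50       48     0.0833
ch 4       12       32    12.5000
ch 5       55       48     1.0208
ch 6       23       40     7.2250
ch 7       32       24     2.6667
Sum = 31.829
df = 6. Since 31.829 > 12.592, we reject H₀.

31.829; reject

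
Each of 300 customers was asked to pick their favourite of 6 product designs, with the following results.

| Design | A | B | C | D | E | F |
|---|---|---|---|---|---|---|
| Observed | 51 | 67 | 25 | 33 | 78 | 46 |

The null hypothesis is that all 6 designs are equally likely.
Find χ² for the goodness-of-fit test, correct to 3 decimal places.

Expected count for each of the 6 categories: 300/6 = 50.
A: (51 − 50)²/50 = 1/50 = 0.0200
B: (67 − 50)²/50 = 289/50 = 5.7800
C: (25 − 50)²/50 = 625/50 = 12.5000
D: (33 − 50)²/50 = 289/50 = 5.7800
E: (78 − 50)²/50 = 784/50 = 15.6800
F: (46 − 50)²/50 = 16/50 = 0.3200
Sum = 40.080

40.080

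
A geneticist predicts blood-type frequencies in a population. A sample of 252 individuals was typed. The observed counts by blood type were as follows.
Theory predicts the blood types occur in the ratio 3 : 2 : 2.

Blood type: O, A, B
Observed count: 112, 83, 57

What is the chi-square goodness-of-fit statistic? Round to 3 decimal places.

Ratio total = 7. Expected counts: 252×3/7 = 108, 252×2/7 = 72, 252×2/7 = 72.
χ² = (112−108)²/108 + (83−72)²/72 + (57−72)²/72
   = 0.1481 + 1.6806 + 3.1250
Sum = 4.954

4.954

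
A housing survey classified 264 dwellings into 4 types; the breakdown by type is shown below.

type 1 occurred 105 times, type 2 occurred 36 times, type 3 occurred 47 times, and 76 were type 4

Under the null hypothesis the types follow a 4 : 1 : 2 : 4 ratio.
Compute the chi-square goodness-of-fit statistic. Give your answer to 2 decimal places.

11.03

Ratio total = 11. Expected counts: 264×4/11 = 96, 264×1/11 = 24, 264×2/11 = 48, 264×4/11 = 96.
χ² = (105−96)²/96 + (36−24)²/24 + (47−48)²/48 + (76−96)²/96
   = 0.844 + 6.000 + 0.021 + 4.167
Sum = 11.03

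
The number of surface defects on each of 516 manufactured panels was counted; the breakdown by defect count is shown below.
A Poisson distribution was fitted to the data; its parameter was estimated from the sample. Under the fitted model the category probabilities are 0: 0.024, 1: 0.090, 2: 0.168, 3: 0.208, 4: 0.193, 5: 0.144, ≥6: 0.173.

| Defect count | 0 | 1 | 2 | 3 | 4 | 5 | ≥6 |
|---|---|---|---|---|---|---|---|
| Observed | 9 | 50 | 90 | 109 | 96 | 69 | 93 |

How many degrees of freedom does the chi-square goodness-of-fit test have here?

There are k = 7 categories and 1 parameter estimated from the data, so df = 7 − 1 − 1 = 5.

5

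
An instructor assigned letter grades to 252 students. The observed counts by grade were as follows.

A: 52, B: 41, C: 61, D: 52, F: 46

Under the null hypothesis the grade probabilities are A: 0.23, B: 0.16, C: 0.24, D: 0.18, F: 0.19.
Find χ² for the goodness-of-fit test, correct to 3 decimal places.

Expected counts E_i = n·p_i: 252×0.23 = 57.96, 252×0.16 = 40.32, 252×0.24 = 60.48, 252×0.18 = 45.36, 252×0.19 = 47.88.
A: (52 − 57.96)²/57.96 = 35.5216/57.96 = 0.6129
B: (41 − 40.32)²/40.32 = 0.4624/40.32 = 0.0115
C: (61 − 60.48)²/60.48 = 0.2704/60.48 = 0.0045
D: (52 − 45.36)²/45.36 = 44.0896/45.36 = 0.9720
F: (46 − 47.88)²/47.88 = 3.5344/47.88 = 0.0738
Sum = 1.675

1.675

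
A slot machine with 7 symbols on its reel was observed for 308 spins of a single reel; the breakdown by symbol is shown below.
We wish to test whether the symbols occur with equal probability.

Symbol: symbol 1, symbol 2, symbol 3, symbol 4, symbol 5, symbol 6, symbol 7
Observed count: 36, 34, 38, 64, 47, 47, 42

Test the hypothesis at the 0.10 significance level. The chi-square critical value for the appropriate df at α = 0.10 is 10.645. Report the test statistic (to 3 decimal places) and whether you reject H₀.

14.136; reject

Under H₀ each category has probability 1/7, so each expected count is 308/7 = 44.
χ² = (36−44)²/44 + (34−44)²/44 + (38−44)²/44 + (64−44)²/44 + (47−44)²/44 + (47−44)²/44 + (42−44)²/44
   = 1.4545 + 2.2727 + 0.8182 + 9.0909 + 0.2045 + 0.2045 + 0.0909
Sum = 14.136
df = 6. Since 14.136 > 10.645, we reject H₀.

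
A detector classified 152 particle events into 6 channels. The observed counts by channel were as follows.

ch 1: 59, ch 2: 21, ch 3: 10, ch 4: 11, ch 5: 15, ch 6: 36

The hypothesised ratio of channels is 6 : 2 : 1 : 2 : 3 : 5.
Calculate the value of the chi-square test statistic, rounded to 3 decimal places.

Ratio total = 19. Expected counts: 152×6/19 = 48, 152×2/19 = 16, 152×1/19 = 8, 152×2/19 = 16, 152×3/19 = 24, 152×5/19 = 40.
χ² = (59−48)²/48 + (21−16)²/16 + (10−8)²/8 + (11−16)²/16 + (15−24)²/24 + (36−40)²/40
   = 2.5208 + 1.5625 + 0.5000 + 1.5625 + 3.3750 + 0.4000
Sum = 9.921

9.921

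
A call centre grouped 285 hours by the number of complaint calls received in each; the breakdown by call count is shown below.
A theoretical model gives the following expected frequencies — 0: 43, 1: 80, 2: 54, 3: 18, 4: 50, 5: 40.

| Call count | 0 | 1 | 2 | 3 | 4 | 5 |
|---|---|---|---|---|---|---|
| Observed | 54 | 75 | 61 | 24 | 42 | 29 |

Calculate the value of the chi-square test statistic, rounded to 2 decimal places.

10.34

cat         O        E   (O−E)²/E
0          54       43      2.814
1          75       80      0.313
2          61       54      0.907
3          24       18      2.000
4          42       50      1.280
5          29       40      3.025
Sum = 10.34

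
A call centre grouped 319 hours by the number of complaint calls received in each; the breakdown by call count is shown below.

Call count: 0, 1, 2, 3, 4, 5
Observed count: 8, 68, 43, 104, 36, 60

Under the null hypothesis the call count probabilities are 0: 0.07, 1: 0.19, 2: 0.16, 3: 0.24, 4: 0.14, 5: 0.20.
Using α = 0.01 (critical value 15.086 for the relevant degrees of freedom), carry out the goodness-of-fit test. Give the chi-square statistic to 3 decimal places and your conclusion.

Expected counts E_i = n·p_i: 319×0.07 = 22.33, 319×0.19 = 60.61, 319×0.16 = 51.04, 319×0.24 = 76.56, 319×0.14 = 44.66, 319×0.20 = 63.8.
cat         O        E   (O−E)²/E
0           8    22.33     9.1961
1          68    60.61     0.9010
2          43    51.04     1.2665
3         104    76.56     9.8348
4          36    44.66     1.6793
5          60     63.8     0.2263
Sum = 23.104
df = 5. Since 23.104 > 15.086, we reject H₀.

23.104; reject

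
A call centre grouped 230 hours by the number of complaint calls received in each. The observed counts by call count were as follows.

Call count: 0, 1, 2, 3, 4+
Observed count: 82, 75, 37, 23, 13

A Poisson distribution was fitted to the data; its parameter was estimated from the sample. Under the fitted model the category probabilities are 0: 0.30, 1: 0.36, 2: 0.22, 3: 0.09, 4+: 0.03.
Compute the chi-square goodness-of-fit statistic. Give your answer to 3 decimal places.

12.488

Expected counts E_i = n·p_i: 230×0.30 = 69, 230×0.36 = 82.8, 230×0.22 = 50.6, 230×0.09 = 20.7, 230×0.03 = 6.9.
cat         O        E   (O−E)²/E
0          82       69     2.4493
1          75     82.8     0.7348
2          37     50.6     3.6553
3          23     20.7     0.2556
4+         13      6.9     5.3928
Sum = 12.488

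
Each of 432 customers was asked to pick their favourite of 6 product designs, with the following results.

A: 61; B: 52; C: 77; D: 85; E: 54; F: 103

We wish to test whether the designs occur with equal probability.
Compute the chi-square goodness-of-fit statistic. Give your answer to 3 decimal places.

27.778

Expected count for each of the 6 categories: 432/6 = 72.
A: (61 − 72)²/72 = 121/72 = 1.6806
B: (52 − 72)²/72 = 400/72 = 5.5556
C: (77 − 72)²/72 = 25/72 = 0.3472
D: (85 − 72)²/72 = 169/72 = 2.3472
E: (54 − 72)²/72 = 324/72 = 4.5000
F: (103 − 72)²/72 = 961/72 = 13.3472
Sum = 27.778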